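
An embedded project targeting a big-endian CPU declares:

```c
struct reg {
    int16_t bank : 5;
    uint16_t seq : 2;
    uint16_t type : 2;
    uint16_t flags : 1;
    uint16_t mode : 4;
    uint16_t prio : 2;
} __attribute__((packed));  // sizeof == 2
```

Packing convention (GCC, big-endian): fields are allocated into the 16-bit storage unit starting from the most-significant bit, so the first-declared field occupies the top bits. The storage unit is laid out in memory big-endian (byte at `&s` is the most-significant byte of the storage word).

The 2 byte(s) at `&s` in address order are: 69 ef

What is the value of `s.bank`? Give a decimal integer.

13

[0]=0x69 [1]=0xef (big-endian) → word 0x69ef
bank:5 @ bit 11 → (0x69ef>>11)&0x1f = 0xd  ←
seq:2 @ bit 9 → (0x69ef>>9)&0x3 = 0x0
type:2 @ bit 7 → (0x69ef>>7)&0x3 = 0x3
flags:1 @ bit 6 → (0x69ef>>6)&0x1 = 0x1
mode:4 @ bit 2 → (0x69ef>>2)&0xf = 0xb
prio:2 @ bit 0 → (0x69ef>>0)&0x3 = 0x3
bank signed 5b, MSB=0: value = 13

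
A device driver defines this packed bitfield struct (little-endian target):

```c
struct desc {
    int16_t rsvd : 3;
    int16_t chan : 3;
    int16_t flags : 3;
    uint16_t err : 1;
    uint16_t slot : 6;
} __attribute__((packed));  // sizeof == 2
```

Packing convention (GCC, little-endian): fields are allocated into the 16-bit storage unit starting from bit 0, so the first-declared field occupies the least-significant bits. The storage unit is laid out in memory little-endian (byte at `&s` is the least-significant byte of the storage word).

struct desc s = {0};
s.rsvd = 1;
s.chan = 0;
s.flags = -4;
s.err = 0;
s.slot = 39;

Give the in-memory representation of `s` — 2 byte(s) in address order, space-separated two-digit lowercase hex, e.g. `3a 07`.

rsvd (3b) val=1 bits=0x1 at bit 0: 0x0001
chan (3b) val=0 bits=0x0 at bit 3: 0x0001
flags (3b) val=-4 bits=0x4 at bit 6: 0x0101
err (1b) val=0 bits=0x0 at bit 9: 0x0101
slot (6b) val=39 bits=0x27 at bit 10: 0x9d01
word = 0x9d01 → little-endian bytes:
  [0]=0x01  [1]=0x9d

01 9d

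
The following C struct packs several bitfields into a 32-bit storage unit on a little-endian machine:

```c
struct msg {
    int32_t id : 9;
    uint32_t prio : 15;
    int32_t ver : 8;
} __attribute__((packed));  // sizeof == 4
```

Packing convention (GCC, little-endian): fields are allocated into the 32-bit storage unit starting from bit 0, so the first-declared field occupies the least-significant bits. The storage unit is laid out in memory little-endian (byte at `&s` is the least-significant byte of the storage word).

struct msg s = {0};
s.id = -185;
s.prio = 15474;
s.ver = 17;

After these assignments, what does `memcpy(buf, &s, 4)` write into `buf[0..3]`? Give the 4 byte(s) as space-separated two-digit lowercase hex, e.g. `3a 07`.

47 e5 78 11

id:9 = -185 → 0x147 << 0 → word 0x00000147
prio:15 = 15474 → 0x3c72 << 9 → word 0x0078e547
ver:8 = 17 → 0x11 << 24 → word 0x1178e547
word = 0x1178e547 → little-endian bytes:
  [0]=0x47  [1]=0xe5  [2]=0x78  [3]=0x11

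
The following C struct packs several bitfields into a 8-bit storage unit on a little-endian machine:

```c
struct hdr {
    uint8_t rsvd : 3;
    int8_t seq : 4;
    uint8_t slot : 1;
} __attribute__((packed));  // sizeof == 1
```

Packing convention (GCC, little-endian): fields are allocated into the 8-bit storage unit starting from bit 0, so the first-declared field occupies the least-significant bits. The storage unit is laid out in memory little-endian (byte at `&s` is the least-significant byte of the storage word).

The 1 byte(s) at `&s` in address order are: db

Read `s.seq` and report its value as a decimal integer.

[0]=0xdb (little-endian) → word 0xdb
rsvd:3 @ bit 0 → (0xdb>>0)&0x7 = 0x3
seq:4 @ bit 3 → (0xdb>>3)&0xf = 0xb  ←
slot:1 @ bit 7 → (0xdb>>7)&0x1 = 0x1
seq signed 4b, MSB=1: 11 - 16 = -5

-5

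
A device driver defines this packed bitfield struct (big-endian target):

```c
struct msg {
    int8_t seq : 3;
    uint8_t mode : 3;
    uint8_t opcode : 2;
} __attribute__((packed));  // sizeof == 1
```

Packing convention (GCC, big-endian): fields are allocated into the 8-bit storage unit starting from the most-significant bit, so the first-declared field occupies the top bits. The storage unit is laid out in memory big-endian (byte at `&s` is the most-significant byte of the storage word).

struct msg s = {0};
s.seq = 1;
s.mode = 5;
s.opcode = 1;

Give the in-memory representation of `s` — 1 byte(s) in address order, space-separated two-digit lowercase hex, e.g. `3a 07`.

35

seq (3b) val=1 bits=0x1 at bit 5: 0x20
mode (3b) val=5 bits=0x5 at bit 2: 0x34
opcode (2b) val=1 bits=0x1 at bit 0: 0x35
word = 0x35 → big-endian bytes:
  [0]=0x35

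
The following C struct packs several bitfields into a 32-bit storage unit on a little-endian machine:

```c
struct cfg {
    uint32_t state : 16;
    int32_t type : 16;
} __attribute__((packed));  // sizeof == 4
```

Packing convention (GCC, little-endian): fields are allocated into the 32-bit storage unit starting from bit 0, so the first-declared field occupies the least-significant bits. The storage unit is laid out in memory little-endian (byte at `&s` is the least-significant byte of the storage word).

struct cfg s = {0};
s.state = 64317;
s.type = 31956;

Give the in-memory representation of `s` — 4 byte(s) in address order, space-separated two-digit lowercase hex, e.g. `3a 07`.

3d fb d4 7c

[0+:16] state=64317 & 0xffff = 0xfb3d; word=0x0000fb3d
[16+:16] type=31956 & 0xffff = 0x7cd4; word=0x7cd4fb3d
word = 0x7cd4fb3d → little-endian bytes:
  [0]=0x3d  [1]=0xfb  [2]=0xd4  [3]=0x7c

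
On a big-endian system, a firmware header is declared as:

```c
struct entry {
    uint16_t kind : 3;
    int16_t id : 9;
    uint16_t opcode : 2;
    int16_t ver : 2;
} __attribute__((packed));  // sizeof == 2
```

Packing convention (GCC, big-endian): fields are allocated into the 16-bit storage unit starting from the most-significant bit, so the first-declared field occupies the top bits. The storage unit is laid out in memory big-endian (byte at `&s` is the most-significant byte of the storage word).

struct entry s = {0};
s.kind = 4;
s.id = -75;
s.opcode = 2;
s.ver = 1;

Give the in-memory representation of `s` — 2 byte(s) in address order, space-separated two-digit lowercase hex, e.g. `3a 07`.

9b 59

[13+:3] kind=4 & 0x7 = 0x4; word=0x8000
[4+:9] id=-75 & 0x1ff = 0x1b5; word=0x9b50
[2+:2] opcode=2 & 0x3 = 0x2; word=0x9b58
[0+:2] ver=1 & 0x3 = 0x1; word=0x9b59
word = 0x9b59 → big-endian bytes:
  [0]=0x9b  [1]=0x59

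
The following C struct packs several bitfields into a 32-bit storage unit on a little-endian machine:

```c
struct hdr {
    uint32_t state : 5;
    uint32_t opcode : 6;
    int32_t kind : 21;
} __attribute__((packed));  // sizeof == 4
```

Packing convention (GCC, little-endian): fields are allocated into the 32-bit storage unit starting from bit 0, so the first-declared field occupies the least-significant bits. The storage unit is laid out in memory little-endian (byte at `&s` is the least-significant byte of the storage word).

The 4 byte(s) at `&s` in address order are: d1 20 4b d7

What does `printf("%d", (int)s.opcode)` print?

[0]=0xd1 [1]=0x20 [2]=0x4b [3]=0xd7 (little-endian) → word 0xd74b20d1
state:5 @ bit 0 → (0xd74b20d1>>0)&0x1f = 0x11
opcode:6 @ bit 5 → (0xd74b20d1>>5)&0x3f = 0x6  ←
kind:21 @ bit 11 → (0xd74b20d1>>11)&0x1fffff = 0x1ae964

6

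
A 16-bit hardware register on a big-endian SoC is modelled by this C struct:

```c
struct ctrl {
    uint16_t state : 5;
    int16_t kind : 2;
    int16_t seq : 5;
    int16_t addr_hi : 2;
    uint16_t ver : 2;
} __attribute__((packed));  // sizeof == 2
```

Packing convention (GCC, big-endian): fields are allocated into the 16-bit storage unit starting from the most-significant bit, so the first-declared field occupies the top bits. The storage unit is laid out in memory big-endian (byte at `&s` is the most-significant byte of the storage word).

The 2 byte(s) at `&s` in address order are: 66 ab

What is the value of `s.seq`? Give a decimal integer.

[0]=0x66 [1]=0xab (big-endian) → word 0x66ab
state:5 @ bit 11 → (0x66ab>>11)&0x1f = 0xc
kind:2 @ bit 9 → (0x66ab>>9)&0x3 = 0x3
seq:5 @ bit 4 → (0x66ab>>4)&0x1f = 0xa  ←
addr_hi:2 @ bit 2 → (0x66ab>>2)&0x3 = 0x2
ver:2 @ bit 0 → (0x66ab>>0)&0x3 = 0x3
seq signed 5b, MSB=0: value = 10

10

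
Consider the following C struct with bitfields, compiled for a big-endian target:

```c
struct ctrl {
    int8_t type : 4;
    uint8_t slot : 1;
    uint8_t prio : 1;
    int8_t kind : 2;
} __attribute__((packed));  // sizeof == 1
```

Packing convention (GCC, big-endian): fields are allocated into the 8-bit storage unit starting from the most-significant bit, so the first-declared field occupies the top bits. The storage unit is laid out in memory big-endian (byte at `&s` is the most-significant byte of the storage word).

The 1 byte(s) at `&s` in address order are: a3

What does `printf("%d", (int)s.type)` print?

[0]=0xa3 (big-endian) → word 0xa3
type:4 @ bit 4 → (0xa3>>4)&0xf = 0xa  ←
slot:1 @ bit 3 → (0xa3>>3)&0x1 = 0x0
prio:1 @ bit 2 → (0xa3>>2)&0x1 = 0x0
kind:2 @ bit 0 → (0xa3>>0)&0x3 = 0x3
type signed 4b, MSB=1: 10 - 16 = -6

-6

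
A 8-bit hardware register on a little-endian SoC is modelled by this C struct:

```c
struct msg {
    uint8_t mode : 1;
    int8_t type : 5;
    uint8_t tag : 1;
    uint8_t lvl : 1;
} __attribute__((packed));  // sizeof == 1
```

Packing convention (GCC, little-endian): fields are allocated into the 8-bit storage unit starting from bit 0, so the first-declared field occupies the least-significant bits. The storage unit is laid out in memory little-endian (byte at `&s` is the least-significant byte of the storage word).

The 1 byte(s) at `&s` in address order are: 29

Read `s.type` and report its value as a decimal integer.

[0]=0x29 (little-endian) → word 0x29
mode [0+:1] = (word>>0) & 0x1 = 1
type [1+:5] = (word>>1) & 0x1f = 20  ←
tag [6+:1] = (word>>6) & 0x1 = 0
lvl [7+:1] = (word>>7) & 0x1 = 0
type signed 5b, MSB=1: 20 - 32 = -12

-12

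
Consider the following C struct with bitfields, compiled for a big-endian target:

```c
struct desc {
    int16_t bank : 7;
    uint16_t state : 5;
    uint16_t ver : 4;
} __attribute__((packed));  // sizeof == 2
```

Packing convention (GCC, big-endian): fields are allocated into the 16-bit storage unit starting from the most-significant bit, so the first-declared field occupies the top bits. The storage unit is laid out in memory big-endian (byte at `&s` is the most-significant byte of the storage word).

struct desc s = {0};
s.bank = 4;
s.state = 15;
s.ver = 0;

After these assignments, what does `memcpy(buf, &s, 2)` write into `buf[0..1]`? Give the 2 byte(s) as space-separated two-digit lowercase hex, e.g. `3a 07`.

[9+:7] bank=4 & 0x7f = 0x4; word=0x0800
[4+:5] state=15 & 0x1f = 0xf; word=0x08f0
[0+:4] ver=0 & 0xf = 0x0; word=0x08f0
word = 0x08f0 → big-endian bytes:
  [0]=0x08  [1]=0xf0

08 f0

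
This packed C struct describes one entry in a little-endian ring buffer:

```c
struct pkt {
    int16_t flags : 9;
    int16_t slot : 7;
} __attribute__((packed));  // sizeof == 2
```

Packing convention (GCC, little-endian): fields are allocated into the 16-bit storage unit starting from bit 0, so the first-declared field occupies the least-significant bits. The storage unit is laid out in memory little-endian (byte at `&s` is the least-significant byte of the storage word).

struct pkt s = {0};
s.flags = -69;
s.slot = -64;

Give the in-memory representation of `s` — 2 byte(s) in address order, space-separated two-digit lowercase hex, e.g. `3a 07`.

flags:9 = -69 → 0x1bb << 0 → word 0x01bb
slot:7 = -64 → 0x40 << 9 → word 0x81bb
word = 0x81bb → little-endian bytes:
  [0]=0xbb  [1]=0x81

bb 81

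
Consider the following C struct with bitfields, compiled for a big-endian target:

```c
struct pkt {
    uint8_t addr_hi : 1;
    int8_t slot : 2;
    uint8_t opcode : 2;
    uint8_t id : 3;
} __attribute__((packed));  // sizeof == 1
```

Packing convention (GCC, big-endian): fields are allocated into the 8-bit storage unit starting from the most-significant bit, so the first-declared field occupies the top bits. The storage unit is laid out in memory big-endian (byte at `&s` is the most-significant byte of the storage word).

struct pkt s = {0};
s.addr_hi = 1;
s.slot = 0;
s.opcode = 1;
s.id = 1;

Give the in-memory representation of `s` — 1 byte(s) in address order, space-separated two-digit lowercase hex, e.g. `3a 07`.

89

[7+:1] addr_hi=1 & 0x1 = 0x1; word=0x80
[5+:2] slot=0 & 0x3 = 0x0; word=0x80
[3+:2] opcode=1 & 0x3 = 0x1; word=0x88
[0+:3] id=1 & 0x7 = 0x1; word=0x89
word = 0x89 → big-endian bytes:
  [0]=0x89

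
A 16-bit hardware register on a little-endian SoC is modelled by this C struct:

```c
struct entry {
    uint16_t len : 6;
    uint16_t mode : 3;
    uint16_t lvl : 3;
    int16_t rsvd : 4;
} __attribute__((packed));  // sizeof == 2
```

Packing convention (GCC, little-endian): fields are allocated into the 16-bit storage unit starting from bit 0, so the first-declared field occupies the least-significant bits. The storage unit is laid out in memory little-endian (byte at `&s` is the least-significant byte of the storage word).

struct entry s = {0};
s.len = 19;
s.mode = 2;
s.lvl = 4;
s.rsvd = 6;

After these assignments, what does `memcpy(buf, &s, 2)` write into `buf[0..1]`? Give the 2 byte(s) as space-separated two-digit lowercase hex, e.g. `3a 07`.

93 68

len:6 = 19 → 0x13 << 0 → word 0x0013
mode:3 = 2 → 0x2 << 6 → word 0x0093
lvl:3 = 4 → 0x4 << 9 → word 0x0893
rsvd:4 = 6 → 0x6 << 12 → word 0x6893
word = 0x6893 → little-endian bytes:
  [0]=0x93  [1]=0x68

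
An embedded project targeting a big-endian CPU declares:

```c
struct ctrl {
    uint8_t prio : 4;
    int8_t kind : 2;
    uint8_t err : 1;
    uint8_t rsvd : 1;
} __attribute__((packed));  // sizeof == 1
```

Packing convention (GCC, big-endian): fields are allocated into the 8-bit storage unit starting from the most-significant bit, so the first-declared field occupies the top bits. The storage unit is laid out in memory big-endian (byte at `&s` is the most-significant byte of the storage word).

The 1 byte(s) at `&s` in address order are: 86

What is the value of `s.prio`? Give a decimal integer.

8

[0]=0x86 (big-endian) → word 0x86
prio [4+:4] = (word>>4) & 0xf = 8  ←
kind [2+:2] = (word>>2) & 0x3 = 1
err [1+:1] = (word>>1) & 0x1 = 1
rsvd [0+:1] = (word>>0) & 0x1 = 0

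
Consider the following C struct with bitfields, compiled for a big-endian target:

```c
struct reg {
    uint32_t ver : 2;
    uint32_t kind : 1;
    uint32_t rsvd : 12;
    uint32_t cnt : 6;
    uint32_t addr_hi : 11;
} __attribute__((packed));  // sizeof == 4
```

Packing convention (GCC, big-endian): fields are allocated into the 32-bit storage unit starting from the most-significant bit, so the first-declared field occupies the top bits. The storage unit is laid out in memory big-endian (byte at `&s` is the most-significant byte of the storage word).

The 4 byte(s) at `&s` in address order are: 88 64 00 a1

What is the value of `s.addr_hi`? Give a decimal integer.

[0]=0x88 [1]=0x64 [2]=0x00 [3]=0xa1 (big-endian) → word 0x886400a1
ver:2 @ bit 30 → (0x886400a1>>30)&0x3 = 0x2
kind:1 @ bit 29 → (0x886400a1>>29)&0x1 = 0x0
rsvd:12 @ bit 17 → (0x886400a1>>17)&0xfff = 0x432
cnt:6 @ bit 11 → (0x886400a1>>11)&0x3f = 0x0
addr_hi:11 @ bit 0 → (0x886400a1>>0)&0x7ff = 0xa1  ←

161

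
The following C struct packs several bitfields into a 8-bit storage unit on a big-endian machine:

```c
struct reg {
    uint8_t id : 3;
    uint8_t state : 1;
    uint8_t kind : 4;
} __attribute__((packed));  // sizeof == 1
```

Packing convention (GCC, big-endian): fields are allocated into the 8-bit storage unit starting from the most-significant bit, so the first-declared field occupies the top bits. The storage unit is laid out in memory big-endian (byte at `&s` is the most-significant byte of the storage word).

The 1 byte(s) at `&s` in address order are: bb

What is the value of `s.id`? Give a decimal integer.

5

[0]=0xbb (big-endian) → word 0xbb
id:3 @ bit 5 → (0xbb>>5)&0x7 = 0x5  ←
state:1 @ bit 4 → (0xbb>>4)&0x1 = 0x1
kind:4 @ bit 0 → (0xbb>>0)&0xf = 0xb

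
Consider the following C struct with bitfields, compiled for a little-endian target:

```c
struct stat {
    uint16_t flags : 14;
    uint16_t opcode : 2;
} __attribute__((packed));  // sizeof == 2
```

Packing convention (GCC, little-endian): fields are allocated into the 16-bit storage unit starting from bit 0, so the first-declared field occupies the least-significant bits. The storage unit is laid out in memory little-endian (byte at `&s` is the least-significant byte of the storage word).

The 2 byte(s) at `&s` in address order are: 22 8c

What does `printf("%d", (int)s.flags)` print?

[0]=0x22 [1]=0x8c (little-endian) → word 0x8c22
flags:14 @ bit 0 → (0x8c22>>0)&0x3fff = 0xc22  ←
opcode:2 @ bit 14 → (0x8c22>>14)&0x3 = 0x2

3106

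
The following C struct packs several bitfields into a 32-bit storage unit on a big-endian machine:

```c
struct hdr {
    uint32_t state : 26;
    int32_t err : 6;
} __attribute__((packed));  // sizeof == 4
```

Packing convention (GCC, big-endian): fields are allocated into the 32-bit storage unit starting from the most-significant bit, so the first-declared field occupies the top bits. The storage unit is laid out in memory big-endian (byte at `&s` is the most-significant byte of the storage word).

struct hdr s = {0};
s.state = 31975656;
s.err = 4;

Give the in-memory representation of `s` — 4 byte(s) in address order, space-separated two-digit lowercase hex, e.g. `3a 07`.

79 fa 3a 04

[6+:26] state=31975656 & 0x3ffffff = 0x1e7e8e8; word=0x79fa3a00
[0+:6] err=4 & 0x3f = 0x4; word=0x79fa3a04
word = 0x79fa3a04 → big-endian bytes:
  [0]=0x79  [1]=0xfa  [2]=0x3a  [3]=0x04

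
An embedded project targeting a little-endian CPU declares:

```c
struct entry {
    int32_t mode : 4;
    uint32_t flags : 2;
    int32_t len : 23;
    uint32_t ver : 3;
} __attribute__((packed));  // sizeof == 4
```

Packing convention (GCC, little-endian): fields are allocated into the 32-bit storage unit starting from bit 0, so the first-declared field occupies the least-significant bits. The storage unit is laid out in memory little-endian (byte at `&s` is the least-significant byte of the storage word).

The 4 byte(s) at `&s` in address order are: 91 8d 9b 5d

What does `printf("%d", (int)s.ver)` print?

[0]=0x91 [1]=0x8d [2]=0x9b [3]=0x5d (little-endian) → word 0x5d9b8d91
mode [0+:4] = (word>>0) & 0xf = 1
flags [4+:2] = (word>>4) & 0x3 = 1
len [6+:23] = (word>>6) & 0x7fffff = 7761462
ver [29+:3] = (word>>29) & 0x7 = 2  ←

2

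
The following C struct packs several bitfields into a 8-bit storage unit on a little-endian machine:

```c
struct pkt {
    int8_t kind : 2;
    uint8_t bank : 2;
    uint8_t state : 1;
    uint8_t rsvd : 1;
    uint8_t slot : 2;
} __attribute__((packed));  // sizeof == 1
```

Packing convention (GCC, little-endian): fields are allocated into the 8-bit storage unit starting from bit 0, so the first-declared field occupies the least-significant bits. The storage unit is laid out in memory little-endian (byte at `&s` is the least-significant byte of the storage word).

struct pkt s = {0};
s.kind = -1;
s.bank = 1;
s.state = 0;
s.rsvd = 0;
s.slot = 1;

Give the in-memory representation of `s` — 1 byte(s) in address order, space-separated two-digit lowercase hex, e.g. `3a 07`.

kind:2 = -1 → 0x3 << 0 → word 0x03
bank:2 = 1 → 0x1 << 2 → word 0x07
state:1 = 0 → 0x0 << 4 → word 0x07
rsvd:1 = 0 → 0x0 << 5 → word 0x07
slot:2 = 1 → 0x1 << 6 → word 0x47
word = 0x47 → little-endian bytes:
  [0]=0x47

47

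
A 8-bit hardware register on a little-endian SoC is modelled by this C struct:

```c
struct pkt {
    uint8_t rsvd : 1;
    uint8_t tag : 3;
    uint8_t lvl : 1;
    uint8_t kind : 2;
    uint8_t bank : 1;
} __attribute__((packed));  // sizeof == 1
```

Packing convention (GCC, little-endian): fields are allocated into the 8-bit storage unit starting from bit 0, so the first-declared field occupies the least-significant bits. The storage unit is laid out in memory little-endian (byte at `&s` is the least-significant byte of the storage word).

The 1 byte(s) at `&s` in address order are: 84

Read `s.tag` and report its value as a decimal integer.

2

[0]=0x84 (little-endian) → word 0x84
rsvd [0+:1] = (word>>0) & 0x1 = 0
tag [1+:3] = (word>>1) & 0x7 = 2  ←
lvl [4+:1] = (word>>4) & 0x1 = 0
kind [5+:2] = (word>>5) & 0x3 = 0
bank [7+:1] = (word>>7) & 0x1 = 1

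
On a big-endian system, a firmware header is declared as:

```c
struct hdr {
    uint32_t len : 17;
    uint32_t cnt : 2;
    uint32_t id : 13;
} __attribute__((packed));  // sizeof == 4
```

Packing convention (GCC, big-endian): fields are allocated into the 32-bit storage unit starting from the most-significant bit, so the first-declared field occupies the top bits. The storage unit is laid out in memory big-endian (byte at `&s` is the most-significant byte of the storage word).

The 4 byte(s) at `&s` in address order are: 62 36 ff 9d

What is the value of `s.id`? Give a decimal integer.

[0]=0x62 [1]=0x36 [2]=0xff [3]=0x9d (big-endian) → word 0x6236ff9d
len [15+:17] = (word>>15) & 0x1ffff = 50285
cnt [13+:2] = (word>>13) & 0x3 = 3
id [0+:13] = (word>>0) & 0x1fff = 8093  ←

8093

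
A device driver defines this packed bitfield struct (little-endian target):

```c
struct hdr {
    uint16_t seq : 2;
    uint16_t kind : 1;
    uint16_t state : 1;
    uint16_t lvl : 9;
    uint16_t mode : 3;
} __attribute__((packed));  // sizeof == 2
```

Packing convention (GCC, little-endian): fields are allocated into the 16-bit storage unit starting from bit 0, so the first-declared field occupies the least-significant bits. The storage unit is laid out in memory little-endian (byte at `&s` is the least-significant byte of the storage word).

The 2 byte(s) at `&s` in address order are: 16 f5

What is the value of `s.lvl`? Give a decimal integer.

337

[0]=0x16 [1]=0xf5 (little-endian) → word 0xf516
seq [0+:2] = (word>>0) & 0x3 = 2
kind [2+:1] = (word>>2) & 0x1 = 1
state [3+:1] = (word>>3) & 0x1 = 0
lvl [4+:9] = (word>>4) & 0x1ff = 337  ←
mode [13+:3] = (word>>13) & 0x7 = 7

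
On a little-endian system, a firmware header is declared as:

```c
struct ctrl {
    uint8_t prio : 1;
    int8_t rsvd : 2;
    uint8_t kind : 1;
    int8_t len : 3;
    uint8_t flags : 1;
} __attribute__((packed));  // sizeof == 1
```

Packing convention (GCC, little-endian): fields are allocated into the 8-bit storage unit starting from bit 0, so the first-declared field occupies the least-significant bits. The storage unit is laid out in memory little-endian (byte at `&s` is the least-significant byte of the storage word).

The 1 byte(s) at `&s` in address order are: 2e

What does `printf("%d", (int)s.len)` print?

[0]=0x2e (little-endian) → word 0x2e
prio:1 @ bit 0 → (0x2e>>0)&0x1 = 0x0
rsvd:2 @ bit 1 → (0x2e>>1)&0x3 = 0x3
kind:1 @ bit 3 → (0x2e>>3)&0x1 = 0x1
len:3 @ bit 4 → (0x2e>>4)&0x7 = 0x2  ←
flags:1 @ bit 7 → (0x2e>>7)&0x1 = 0x0
len signed 3b, MSB=0: value = 2

2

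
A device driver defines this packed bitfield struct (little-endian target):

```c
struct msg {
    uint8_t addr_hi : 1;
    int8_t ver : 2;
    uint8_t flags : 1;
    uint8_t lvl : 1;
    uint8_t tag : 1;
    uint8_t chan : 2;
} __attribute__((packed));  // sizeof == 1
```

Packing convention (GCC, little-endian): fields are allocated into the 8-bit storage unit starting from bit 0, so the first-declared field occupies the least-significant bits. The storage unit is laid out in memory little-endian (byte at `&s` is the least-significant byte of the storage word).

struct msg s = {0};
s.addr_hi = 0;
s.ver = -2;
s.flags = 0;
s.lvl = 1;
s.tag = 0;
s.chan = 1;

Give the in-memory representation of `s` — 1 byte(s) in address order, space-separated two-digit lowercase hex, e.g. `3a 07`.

addr_hi:1 = 0 → 0x0 << 0 → word 0x00
ver:2 = -2 → 0x2 << 1 → word 0x04
flags:1 = 0 → 0x0 << 3 → word 0x04
lvl:1 = 1 → 0x1 << 4 → word 0x14
tag:1 = 0 → 0x0 << 5 → word 0x14
chan:2 = 1 → 0x1 << 6 → word 0x54
word = 0x54 → little-endian bytes:
  [0]=0x54

54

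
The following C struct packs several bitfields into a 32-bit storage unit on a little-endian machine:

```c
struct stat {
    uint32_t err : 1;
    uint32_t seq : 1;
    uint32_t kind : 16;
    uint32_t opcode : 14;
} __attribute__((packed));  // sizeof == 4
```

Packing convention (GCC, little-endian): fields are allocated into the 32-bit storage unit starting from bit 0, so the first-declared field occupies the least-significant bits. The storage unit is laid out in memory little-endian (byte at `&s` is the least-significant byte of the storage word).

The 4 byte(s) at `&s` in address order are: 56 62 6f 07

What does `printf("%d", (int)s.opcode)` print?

475

[0]=0x56 [1]=0x62 [2]=0x6f [3]=0x07 (little-endian) → word 0x076f6256
err:1 @ bit 0 → (0x076f6256>>0)&0x1 = 0x0
seq:1 @ bit 1 → (0x076f6256>>1)&0x1 = 0x1
kind:16 @ bit 2 → (0x076f6256>>2)&0xffff = 0xd895
opcode:14 @ bit 18 → (0x076f6256>>18)&0x3fff = 0x1db  ←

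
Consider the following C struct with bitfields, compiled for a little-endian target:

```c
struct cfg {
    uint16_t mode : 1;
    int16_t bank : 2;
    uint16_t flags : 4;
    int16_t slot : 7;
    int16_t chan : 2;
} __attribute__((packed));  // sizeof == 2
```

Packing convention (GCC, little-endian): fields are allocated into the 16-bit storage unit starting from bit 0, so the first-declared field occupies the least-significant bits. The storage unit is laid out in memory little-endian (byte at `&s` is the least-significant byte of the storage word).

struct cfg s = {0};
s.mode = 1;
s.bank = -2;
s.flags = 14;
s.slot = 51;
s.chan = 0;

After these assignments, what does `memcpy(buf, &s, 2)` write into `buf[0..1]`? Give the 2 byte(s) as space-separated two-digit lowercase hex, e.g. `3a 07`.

mode:1 = 1 → 0x1 << 0 → word 0x0001
bank:2 = -2 → 0x2 << 1 → word 0x0005
flags:4 = 14 → 0xe << 3 → word 0x0075
slot:7 = 51 → 0x33 << 7 → word 0x19f5
chan:2 = 0 → 0x0 << 14 → word 0x19f5
word = 0x19f5 → little-endian bytes:
  [0]=0xf5  [1]=0x19

f5 19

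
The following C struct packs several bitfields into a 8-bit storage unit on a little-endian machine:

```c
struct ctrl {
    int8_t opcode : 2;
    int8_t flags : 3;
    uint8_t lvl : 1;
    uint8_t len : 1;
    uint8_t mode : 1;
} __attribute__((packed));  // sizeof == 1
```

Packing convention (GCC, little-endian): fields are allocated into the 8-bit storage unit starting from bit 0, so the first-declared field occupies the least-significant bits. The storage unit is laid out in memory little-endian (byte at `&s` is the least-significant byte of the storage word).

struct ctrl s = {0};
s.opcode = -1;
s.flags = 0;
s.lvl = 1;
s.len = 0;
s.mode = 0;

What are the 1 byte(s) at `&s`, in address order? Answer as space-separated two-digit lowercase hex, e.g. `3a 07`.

23

opcode:2 = -1 → 0x3 << 0 → word 0x03
flags:3 = 0 → 0x0 << 2 → word 0x03
lvl:1 = 1 → 0x1 << 5 → word 0x23
len:1 = 0 → 0x0 << 6 → word 0x23
mode:1 = 0 → 0x0 << 7 → word 0x23
word = 0x23 → little-endian bytes:
  [0]=0x23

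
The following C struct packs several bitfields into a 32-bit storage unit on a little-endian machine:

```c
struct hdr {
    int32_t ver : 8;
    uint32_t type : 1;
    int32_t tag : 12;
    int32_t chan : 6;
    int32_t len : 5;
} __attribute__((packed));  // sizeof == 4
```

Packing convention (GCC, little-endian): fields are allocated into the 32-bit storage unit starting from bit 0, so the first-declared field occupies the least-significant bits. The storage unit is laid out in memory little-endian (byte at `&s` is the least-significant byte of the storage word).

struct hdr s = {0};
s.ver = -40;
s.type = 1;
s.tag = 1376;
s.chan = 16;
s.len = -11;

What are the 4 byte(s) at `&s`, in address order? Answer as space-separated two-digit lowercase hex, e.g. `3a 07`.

[0+:8] ver=-40 & 0xff = 0xd8; word=0x000000d8
[8+:1] type=1 & 0x1 = 0x1; word=0x000001d8
[9+:12] tag=1376 & 0xfff = 0x560; word=0x000ac1d8
[21+:6] chan=16 & 0x3f = 0x10; word=0x020ac1d8
[27+:5] len=-11 & 0x1f = 0x15; word=0xaa0ac1d8
word = 0xaa0ac1d8 → little-endian bytes:
  [0]=0xd8  [1]=0xc1  [2]=0x0a  [3]=0xaa

d8 c1 0a aa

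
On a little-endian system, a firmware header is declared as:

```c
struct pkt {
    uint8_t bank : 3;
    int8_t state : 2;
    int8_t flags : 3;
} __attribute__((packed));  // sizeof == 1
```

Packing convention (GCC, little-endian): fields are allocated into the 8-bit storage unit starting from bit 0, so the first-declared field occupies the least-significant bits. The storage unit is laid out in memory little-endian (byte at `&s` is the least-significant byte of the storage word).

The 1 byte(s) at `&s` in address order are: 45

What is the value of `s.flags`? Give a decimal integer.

[0]=0x45 (little-endian) → word 0x45
bank:3 @ bit 0 → (0x45>>0)&0x7 = 0x5
state:2 @ bit 3 → (0x45>>3)&0x3 = 0x0
flags:3 @ bit 5 → (0x45>>5)&0x7 = 0x2  ←
flags signed 3b, MSB=0: value = 2

2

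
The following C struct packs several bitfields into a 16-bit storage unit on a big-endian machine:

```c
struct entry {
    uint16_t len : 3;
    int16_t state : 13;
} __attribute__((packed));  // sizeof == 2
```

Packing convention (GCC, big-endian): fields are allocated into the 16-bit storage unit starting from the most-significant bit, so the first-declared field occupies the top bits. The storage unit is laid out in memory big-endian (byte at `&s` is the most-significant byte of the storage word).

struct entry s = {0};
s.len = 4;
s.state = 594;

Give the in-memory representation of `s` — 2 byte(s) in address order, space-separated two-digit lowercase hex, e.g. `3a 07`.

82 52

len (3b) val=4 bits=0x4 at bit 13: 0x8000
state (13b) val=594 bits=0x252 at bit 0: 0x8252
word = 0x8252 → big-endian bytes:
  [0]=0x82  [1]=0x52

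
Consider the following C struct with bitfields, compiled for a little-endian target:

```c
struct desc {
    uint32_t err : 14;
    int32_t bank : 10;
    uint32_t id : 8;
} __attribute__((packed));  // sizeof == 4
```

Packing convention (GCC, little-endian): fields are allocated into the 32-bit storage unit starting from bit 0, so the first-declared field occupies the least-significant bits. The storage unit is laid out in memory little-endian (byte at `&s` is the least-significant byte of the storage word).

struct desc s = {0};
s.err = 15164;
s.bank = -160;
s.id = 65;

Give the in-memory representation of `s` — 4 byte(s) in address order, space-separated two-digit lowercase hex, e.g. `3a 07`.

err (14b) val=15164 bits=0x3b3c at bit 0: 0x00003b3c
bank (10b) val=-160 bits=0x360 at bit 14: 0x00d83b3c
id (8b) val=65 bits=0x41 at bit 24: 0x41d83b3c
word = 0x41d83b3c → little-endian bytes:
  [0]=0x3c  [1]=0x3b  [2]=0xd8  [3]=0x41

3c 3b d8 41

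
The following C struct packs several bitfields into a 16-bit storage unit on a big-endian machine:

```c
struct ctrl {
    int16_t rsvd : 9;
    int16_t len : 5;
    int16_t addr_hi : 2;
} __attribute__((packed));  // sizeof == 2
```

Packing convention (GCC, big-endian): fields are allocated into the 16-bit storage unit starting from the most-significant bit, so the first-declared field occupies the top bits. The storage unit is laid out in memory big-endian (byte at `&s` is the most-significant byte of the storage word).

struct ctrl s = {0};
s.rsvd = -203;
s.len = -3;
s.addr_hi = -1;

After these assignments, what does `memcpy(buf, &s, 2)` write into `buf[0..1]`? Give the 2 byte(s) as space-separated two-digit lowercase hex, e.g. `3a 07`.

rsvd (9b) val=-203 bits=0x135 at bit 7: 0x9a80
len (5b) val=-3 bits=0x1d at bit 2: 0x9af4
addr_hi (2b) val=-1 bits=0x3 at bit 0: 0x9af7
word = 0x9af7 → big-endian bytes:
  [0]=0x9a  [1]=0xf7

9a f7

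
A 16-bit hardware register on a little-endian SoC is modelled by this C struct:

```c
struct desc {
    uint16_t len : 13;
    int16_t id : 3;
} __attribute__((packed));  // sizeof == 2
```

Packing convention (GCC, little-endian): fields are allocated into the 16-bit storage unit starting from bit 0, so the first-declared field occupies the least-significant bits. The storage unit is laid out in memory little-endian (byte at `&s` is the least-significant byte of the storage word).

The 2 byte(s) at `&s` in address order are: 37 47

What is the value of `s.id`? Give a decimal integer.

2

[0]=0x37 [1]=0x47 (little-endian) → word 0x4737
len [0+:13] = (word>>0) & 0x1fff = 1847
id [13+:3] = (word>>13) & 0x7 = 2  ←
id signed 3b, MSB=0: value = 2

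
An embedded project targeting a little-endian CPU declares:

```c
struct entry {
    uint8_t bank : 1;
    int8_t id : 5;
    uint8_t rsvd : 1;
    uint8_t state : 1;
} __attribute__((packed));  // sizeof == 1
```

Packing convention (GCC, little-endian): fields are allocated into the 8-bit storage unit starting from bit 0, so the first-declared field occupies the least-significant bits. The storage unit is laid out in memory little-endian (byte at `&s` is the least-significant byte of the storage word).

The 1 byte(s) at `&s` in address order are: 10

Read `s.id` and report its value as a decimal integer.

[0]=0x10 (little-endian) → word 0x10
bank:1 @ bit 0 → (0x10>>0)&0x1 = 0x0
id:5 @ bit 1 → (0x10>>1)&0x1f = 0x8  ←
rsvd:1 @ bit 6 → (0x10>>6)&0x1 = 0x0
state:1 @ bit 7 → (0x10>>7)&0x1 = 0x0
id signed 5b, MSB=0: value = 8

8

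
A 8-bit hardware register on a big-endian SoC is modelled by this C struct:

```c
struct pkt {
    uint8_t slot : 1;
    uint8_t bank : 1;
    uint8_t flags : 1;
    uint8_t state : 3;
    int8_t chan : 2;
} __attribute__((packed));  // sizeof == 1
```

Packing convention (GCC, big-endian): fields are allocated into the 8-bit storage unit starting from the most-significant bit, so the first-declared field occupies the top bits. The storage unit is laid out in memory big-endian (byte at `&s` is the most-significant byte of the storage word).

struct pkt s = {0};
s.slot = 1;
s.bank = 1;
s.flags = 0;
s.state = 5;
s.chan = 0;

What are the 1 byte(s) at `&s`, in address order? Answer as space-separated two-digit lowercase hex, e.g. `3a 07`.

d4

[7+:1] slot=1 & 0x1 = 0x1; word=0x80
[6+:1] bank=1 & 0x1 = 0x1; word=0xc0
[5+:1] flags=0 & 0x1 = 0x0; word=0xc0
[2+:3] state=5 & 0x7 = 0x5; word=0xd4
[0+:2] chan=0 & 0x3 = 0x0; word=0xd4
word = 0xd4 → big-endian bytes:
  [0]=0xd4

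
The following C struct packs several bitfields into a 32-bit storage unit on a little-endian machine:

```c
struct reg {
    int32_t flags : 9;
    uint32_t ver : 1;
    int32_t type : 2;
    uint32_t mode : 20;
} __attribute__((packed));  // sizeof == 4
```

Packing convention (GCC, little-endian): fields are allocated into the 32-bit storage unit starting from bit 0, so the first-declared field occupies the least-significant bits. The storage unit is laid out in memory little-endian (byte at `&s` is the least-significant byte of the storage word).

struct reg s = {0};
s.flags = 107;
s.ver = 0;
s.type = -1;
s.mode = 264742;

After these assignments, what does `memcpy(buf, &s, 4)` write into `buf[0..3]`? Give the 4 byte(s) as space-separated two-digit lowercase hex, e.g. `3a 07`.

[0+:9] flags=107 & 0x1ff = 0x6b; word=0x0000006b
[9+:1] ver=0 & 0x1 = 0x0; word=0x0000006b
[10+:2] type=-1 & 0x3 = 0x3; word=0x00000c6b
[12+:20] mode=264742 & 0xfffff = 0x40a26; word=0x40a26c6b
word = 0x40a26c6b → little-endian bytes:
  [0]=0x6b  [1]=0x6c  [2]=0xa2  [3]=0x40

6b 6c a2 40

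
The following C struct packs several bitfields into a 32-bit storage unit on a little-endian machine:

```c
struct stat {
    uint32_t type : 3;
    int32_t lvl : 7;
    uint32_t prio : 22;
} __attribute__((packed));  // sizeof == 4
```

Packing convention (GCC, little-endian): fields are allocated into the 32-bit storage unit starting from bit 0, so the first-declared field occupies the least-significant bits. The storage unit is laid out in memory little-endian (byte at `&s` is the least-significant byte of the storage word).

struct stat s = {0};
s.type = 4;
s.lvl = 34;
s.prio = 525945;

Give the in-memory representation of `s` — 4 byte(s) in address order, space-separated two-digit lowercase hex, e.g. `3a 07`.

14 e5 19 20

type:3 = 4 → 0x4 << 0 → word 0x00000004
lvl:7 = 34 → 0x22 << 3 → word 0x00000114
prio:22 = 525945 → 0x80679 << 10 → word 0x2019e514
word = 0x2019e514 → little-endian bytes:
  [0]=0x14  [1]=0xe5  [2]=0x19  [3]=0x20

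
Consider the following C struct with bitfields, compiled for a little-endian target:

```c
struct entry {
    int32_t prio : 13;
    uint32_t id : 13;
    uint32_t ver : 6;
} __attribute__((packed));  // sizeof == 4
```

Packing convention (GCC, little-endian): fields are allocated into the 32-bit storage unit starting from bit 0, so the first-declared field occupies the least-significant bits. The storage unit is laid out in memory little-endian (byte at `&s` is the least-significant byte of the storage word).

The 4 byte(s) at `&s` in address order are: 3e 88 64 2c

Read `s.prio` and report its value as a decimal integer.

2110

[0]=0x3e [1]=0x88 [2]=0x64 [3]=0x2c (little-endian) → word 0x2c64883e
prio:13 @ bit 0 → (0x2c64883e>>0)&0x1fff = 0x83e  ←
id:13 @ bit 13 → (0x2c64883e>>13)&0x1fff = 0x324
ver:6 @ bit 26 → (0x2c64883e>>26)&0x3f = 0xb
prio signed 13b, MSB=0: value = 2110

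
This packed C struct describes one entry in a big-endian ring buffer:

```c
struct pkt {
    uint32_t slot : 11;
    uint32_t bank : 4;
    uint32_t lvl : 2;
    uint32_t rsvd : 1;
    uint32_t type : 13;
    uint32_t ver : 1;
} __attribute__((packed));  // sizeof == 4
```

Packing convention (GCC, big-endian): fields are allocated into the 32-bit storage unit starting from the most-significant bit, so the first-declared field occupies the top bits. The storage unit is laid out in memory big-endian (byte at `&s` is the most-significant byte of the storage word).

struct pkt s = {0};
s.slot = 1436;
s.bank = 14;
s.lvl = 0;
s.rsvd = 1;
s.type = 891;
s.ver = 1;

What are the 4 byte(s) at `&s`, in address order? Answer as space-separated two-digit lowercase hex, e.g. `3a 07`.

b3 9c 46 f7

slot:11 = 1436 → 0x59c << 21 → word 0xb3800000
bank:4 = 14 → 0xe << 17 → word 0xb39c0000
lvl:2 = 0 → 0x0 << 15 → word 0xb39c0000
rsvd:1 = 1 → 0x1 << 14 → word 0xb39c4000
type:13 = 891 → 0x37b << 1 → word 0xb39c46f6
ver:1 = 1 → 0x1 << 0 → word 0xb39c46f7
word = 0xb39c46f7 → big-endian bytes:
  [0]=0xb3  [1]=0x9c  [2]=0x46  [3]=0xf7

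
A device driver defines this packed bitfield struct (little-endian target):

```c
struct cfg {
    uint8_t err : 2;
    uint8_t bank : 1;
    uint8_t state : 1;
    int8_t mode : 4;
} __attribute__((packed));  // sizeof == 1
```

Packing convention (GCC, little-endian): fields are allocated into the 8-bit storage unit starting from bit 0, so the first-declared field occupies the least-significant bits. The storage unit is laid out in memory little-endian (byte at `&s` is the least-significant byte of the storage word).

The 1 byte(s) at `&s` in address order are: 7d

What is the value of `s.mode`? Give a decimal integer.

[0]=0x7d (little-endian) → word 0x7d
err [0+:2] = (word>>0) & 0x3 = 1
bank [2+:1] = (word>>2) & 0x1 = 1
state [3+:1] = (word>>3) & 0x1 = 1
mode [4+:4] = (word>>4) & 0xf = 7  ←
mode signed 4b, MSB=0: value = 7

7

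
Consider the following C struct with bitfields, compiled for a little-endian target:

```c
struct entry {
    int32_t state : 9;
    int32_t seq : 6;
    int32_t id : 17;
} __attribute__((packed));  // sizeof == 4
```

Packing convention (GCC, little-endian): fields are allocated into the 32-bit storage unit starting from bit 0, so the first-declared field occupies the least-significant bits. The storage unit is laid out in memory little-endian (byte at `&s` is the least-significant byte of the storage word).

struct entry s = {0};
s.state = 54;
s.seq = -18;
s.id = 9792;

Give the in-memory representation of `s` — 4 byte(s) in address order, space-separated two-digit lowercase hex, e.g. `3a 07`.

36 5c 20 13

state:9 = 54 → 0x36 << 0 → word 0x00000036
seq:6 = -18 → 0x2e << 9 → word 0x00005c36
id:17 = 9792 → 0x2640 << 15 → word 0x13205c36
word = 0x13205c36 → little-endian bytes:
  [0]=0x36  [1]=0x5c  [2]=0x20  [3]=0x13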